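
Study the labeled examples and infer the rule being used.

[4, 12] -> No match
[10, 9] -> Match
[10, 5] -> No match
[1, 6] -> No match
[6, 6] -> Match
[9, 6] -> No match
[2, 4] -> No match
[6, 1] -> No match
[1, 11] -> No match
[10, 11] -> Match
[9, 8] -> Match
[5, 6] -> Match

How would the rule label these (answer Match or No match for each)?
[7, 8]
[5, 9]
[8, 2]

Match, No match, No match

The simplest hypothesis consistent with all the labels is: |first − second| ≤ 1.
[7, 8]: |7−8| = 1 — has this property, so Match. [5, 9]: |5−9| = 4 — does not fit, so No match. [8, 2]: |8−2| = 6 — does not fit, so No match.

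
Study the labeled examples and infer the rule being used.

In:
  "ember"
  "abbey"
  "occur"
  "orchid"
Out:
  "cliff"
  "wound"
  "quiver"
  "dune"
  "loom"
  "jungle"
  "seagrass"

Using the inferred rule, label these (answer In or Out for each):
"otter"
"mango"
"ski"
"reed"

In, Out, Out, Out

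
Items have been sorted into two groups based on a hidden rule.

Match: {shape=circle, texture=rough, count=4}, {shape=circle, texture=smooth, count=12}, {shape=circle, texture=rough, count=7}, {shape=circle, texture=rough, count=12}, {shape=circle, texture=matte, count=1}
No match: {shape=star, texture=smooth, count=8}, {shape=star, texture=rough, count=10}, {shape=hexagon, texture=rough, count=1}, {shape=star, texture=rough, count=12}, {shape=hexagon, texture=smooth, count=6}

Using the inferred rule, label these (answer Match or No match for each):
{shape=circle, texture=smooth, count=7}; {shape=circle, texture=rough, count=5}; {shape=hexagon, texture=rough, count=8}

Match, Match, No match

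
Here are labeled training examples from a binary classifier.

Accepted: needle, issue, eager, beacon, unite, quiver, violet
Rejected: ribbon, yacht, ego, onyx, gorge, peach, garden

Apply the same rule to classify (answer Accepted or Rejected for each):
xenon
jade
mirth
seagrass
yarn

Every 'Accepted' example satisfies: has ≥ 3 vowels. None of the 'Rejected' examples do.
xenon: 2 vowels, fails the rule → Rejected. jade: 2 vowels, fails the rule → Rejected. mirth: 1 vowel, fails the rule → Rejected. seagrass: 3 vowels, passes → Accepted. yarn: 1 vowel, fails the rule → Rejected.

Rejected, Rejected, Rejected, Accepted, Rejected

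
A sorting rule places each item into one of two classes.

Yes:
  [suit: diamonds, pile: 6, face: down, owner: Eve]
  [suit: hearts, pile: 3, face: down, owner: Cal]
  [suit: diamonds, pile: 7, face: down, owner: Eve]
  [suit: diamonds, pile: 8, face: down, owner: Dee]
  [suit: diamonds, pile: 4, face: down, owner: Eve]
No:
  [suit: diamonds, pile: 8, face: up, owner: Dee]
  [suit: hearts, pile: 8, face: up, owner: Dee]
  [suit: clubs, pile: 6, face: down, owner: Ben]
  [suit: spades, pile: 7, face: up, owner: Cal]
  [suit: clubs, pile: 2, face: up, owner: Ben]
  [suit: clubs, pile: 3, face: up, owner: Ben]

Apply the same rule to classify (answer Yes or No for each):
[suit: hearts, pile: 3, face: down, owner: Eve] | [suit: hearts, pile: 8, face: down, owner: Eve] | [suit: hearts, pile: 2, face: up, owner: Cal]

Every 'Yes' example satisfies: owner is not Ben AND face is down. None of the 'No' examples do.
[suit: hearts, pile: 3, face: down, owner: Eve]: owner is Eve, face is down, fits → Yes.
[suit: hearts, pile: 8, face: down, owner: Eve]: owner is Eve, face is down, fits → Yes.
[suit: hearts, pile: 2, face: up, owner: Cal]: owner is Cal, face is up, fails the rule → No.

Yes, Yes, No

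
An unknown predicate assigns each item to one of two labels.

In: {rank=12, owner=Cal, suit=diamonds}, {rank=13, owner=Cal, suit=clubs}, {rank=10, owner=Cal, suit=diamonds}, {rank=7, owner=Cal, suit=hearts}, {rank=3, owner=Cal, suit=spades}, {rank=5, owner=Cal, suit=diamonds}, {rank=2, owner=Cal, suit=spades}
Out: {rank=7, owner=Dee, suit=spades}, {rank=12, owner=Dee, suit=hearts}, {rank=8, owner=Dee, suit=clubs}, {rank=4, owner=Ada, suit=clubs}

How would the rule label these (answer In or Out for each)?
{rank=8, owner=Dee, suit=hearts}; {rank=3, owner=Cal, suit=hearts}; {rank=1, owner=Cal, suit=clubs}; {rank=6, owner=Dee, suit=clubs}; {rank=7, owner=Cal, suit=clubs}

Every 'In' example satisfies: owner is Cal. None of the 'Out' examples do.
{rank=8, owner=Dee, suit=hearts}: Out (owner is Dee). {rank=3, owner=Cal, suit=hearts}: In (owner is Cal). {rank=1, owner=Cal, suit=clubs}: In (owner is Cal). {rank=6, owner=Dee, suit=clubs}: Out (owner is Dee). {rank=7, owner=Cal, suit=clubs}: In (owner is Cal).

Out, In, In, Out, In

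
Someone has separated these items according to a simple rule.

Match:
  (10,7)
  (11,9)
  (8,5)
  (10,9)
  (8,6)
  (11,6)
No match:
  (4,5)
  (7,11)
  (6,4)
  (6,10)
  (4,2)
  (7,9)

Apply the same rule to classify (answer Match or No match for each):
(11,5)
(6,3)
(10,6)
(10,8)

All 'Match' examples share one property — first ≥ 8 — and every 'No match' example lacks it.

Match, No match, Match, Match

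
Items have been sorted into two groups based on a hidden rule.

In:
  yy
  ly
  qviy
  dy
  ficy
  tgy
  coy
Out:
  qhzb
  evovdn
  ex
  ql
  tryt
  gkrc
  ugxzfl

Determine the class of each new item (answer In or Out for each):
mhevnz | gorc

Out, Out

Looking at the examples, the only property every 'In' case has and every 'Out' case lacks is: ends with 'y'.
mhevnz → ends with 'z' → Out.
gorc → ends with 'c' → Out.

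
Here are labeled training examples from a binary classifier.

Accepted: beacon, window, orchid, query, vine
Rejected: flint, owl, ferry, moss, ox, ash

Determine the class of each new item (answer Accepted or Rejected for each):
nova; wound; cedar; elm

Accepted, Accepted, Accepted, Rejected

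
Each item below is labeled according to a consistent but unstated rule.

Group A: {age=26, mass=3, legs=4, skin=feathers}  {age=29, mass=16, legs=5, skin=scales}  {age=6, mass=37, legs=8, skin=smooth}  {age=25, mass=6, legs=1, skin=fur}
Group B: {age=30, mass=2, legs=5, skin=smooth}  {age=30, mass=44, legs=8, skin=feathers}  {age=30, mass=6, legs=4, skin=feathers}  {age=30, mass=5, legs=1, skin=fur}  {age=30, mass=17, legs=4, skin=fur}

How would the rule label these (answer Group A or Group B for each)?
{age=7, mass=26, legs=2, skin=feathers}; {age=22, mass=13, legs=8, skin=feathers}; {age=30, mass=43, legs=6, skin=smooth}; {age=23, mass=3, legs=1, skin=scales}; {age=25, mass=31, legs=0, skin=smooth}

A rule that fits every label: age ≤ 29 — true of each 'Group A' example, false of each 'Group B' one.
Group A: {age=7, mass=26, legs=2, skin=feathers}, since age = 7. Group A: {age=22, mass=13, legs=8, skin=feathers}, since age = 22. Group B: {age=30, mass=43, legs=6, skin=smooth}, since age = 30. Group A: {age=23, mass=3, legs=1, skin=scales}, since age = 23. Group A: {age=25, mass=31, legs=0, skin=smooth}, since age = 25.

Group A, Group A, Group B, Group A, Group A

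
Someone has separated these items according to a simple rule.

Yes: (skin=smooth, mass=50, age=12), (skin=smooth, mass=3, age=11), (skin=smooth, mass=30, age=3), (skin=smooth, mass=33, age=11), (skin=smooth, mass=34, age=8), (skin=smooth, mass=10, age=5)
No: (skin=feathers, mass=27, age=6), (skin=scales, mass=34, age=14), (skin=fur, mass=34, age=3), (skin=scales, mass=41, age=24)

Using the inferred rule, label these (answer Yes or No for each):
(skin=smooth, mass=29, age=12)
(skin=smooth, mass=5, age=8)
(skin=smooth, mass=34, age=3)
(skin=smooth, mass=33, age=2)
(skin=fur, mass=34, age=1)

Yes, Yes, Yes, Yes, No

One predicate separates the groups cleanly: skin is smooth.
Yes: (skin=smooth, mass=29, age=12), since skin is smooth.
Yes: (skin=smooth, mass=5, age=8), since skin is smooth.
Yes: (skin=smooth, mass=34, age=3), since skin is smooth.
Yes: (skin=smooth, mass=33, age=2), since skin is smooth.
No: (skin=fur, mass=34, age=1), since skin is fur.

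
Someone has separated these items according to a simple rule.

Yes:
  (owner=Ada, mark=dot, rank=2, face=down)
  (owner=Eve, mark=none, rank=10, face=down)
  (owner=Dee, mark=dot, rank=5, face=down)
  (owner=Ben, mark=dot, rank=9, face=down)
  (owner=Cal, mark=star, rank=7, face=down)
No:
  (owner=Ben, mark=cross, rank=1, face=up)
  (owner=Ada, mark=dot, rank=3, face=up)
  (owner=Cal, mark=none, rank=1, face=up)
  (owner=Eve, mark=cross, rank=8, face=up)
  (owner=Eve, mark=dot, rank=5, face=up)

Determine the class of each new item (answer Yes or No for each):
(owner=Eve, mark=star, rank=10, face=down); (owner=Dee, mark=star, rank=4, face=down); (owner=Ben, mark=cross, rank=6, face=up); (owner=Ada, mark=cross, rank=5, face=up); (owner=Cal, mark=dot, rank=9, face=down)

Yes, Yes, No, No, Yes

Comparing the two groups points to one rule — face is down.
(owner=Eve, mark=star, rank=10, face=down) — face is down, hence Yes. (owner=Dee, mark=star, rank=4, face=down) — face is down, hence Yes. (owner=Ben, mark=cross, rank=6, face=up) — face is up, hence No. (owner=Ada, mark=cross, rank=5, face=up) — face is up, hence No. (owner=Cal, mark=dot, rank=9, face=down) — face is down, hence Yes.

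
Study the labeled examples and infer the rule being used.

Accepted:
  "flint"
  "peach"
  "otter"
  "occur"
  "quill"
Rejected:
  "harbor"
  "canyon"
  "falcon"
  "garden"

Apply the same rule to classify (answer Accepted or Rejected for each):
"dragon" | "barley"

Rejected, Rejected

The common property of the 'Accepted' items is: odd length. No 'Rejected' item has it.
"dragon": length 6, does not fit → Rejected.
"barley": length 6, does not fit → Rejected.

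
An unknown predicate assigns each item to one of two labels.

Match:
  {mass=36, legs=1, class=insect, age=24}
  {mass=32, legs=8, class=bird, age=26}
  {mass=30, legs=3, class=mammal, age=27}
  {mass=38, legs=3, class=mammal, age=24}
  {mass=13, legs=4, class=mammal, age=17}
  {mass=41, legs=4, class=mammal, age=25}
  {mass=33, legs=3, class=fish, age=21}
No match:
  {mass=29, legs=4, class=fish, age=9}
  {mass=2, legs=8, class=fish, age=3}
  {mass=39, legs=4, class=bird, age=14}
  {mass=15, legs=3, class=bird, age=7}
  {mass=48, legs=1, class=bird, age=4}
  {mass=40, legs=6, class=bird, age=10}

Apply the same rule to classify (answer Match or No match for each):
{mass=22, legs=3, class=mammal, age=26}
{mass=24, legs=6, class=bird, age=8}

Match, No match

The distinguishing property — age ≥ 17 — holds for all the 'Match' cases and none of the 'No match' cases.
{mass=22, legs=3, class=mammal, age=26}: age = 26, passes → Match.
{mass=24, legs=6, class=bird, age=8}: age = 8, does not satisfy this → No match.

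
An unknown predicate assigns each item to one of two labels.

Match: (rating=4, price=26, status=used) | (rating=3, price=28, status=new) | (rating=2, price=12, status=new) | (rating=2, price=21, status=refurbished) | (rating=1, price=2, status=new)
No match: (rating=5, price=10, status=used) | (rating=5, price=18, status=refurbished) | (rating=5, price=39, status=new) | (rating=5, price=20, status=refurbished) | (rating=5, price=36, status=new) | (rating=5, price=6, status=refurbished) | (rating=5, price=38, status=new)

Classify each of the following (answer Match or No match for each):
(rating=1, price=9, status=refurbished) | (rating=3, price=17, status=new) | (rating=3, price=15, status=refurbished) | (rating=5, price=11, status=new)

Match, Match, Match, No match

The pattern is that an item is 'Match' exactly when: rating ≤ 4.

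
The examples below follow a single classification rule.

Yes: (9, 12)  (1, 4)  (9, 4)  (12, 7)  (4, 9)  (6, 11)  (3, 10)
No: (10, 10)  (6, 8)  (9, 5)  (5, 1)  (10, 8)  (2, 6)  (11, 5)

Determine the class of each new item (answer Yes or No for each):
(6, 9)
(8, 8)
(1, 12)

Every 'Yes' example satisfies: sum is odd. None of the 'No' examples do.
(6, 9): Yes (6+9 = 15). (8, 8): No (8+8 = 16). (1, 12): Yes (1+12 = 13).

Yes, No, Yes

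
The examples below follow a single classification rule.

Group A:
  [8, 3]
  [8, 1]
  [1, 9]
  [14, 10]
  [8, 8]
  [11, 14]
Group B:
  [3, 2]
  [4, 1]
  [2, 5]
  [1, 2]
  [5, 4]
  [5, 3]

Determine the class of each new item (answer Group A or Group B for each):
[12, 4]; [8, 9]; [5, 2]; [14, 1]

Group A, Group A, Group B, Group A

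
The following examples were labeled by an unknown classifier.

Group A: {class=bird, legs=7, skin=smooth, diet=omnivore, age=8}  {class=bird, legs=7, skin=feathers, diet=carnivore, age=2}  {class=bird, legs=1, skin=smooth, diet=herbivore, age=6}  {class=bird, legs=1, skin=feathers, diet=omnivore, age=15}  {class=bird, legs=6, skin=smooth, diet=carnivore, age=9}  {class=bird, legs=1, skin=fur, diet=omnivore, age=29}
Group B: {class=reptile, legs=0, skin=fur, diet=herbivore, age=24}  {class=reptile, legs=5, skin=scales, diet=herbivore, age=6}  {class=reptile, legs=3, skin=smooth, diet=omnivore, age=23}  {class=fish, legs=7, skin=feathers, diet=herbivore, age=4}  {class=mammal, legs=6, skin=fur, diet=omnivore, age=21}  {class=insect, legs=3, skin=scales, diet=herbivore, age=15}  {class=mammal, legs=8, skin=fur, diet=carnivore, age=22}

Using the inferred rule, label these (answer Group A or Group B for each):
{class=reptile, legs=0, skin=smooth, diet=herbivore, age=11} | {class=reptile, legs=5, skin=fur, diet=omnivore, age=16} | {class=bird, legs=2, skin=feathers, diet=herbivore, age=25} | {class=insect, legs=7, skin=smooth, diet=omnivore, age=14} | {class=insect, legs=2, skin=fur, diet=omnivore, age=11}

The pattern is that an item is 'Group A' exactly when: class is bird.

Group B, Group B, Group A, Group B, Group B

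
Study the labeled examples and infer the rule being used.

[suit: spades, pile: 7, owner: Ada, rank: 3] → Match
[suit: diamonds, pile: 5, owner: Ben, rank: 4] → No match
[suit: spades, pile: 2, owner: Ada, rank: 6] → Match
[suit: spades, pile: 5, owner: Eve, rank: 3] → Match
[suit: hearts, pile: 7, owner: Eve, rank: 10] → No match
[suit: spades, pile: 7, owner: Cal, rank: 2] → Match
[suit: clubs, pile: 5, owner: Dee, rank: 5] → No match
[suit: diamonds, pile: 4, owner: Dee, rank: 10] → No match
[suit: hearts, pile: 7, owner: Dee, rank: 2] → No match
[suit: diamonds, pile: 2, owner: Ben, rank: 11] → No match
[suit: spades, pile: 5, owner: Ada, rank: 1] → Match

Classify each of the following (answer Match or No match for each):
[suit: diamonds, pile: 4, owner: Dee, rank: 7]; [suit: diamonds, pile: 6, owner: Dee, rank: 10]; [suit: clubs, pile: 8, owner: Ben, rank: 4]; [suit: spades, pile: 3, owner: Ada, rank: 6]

No match, No match, No match, Match

The pattern is that an item is 'Match' exactly when: suit is spades.
No match: [suit: diamonds, pile: 4, owner: Dee, rank: 7], since suit is diamonds.
No match: [suit: diamonds, pile: 6, owner: Dee, rank: 10], since suit is diamonds.
No match: [suit: clubs, pile: 8, owner: Ben, rank: 4], since suit is clubs.
Match: [suit: spades, pile: 3, owner: Ada, rank: 6], since suit is spades.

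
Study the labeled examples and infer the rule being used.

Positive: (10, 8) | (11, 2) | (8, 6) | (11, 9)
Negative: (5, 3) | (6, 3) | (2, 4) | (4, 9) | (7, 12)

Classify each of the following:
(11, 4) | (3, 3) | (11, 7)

Positive, Negative, Positive

The pattern is that an item is 'Positive' exactly when: first ≥ 8.
(11, 4) → first 11 → Positive.
(3, 3) → first 3 → Negative.
(11, 7) → first 11 → Positive.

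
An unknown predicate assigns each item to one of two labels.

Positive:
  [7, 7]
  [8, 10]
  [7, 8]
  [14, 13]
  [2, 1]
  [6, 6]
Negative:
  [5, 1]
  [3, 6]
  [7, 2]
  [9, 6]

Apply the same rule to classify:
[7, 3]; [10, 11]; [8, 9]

All 'Positive' examples share one property — |first − second| ≤ 2 — and every 'Negative' example lacks it.
[7, 3]: Negative (|7−3| = 4). [10, 11]: Positive (|10−11| = 1). [8, 9]: Positive (|8−9| = 1).

Negative, Positive, Positive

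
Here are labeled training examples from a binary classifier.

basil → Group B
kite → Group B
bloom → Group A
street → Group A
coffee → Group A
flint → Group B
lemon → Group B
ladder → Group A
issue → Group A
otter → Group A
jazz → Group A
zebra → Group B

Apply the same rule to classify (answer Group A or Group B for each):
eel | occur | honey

A rule that fits every label: has a double letter — true of each 'Group A' example, false of each 'Group B' one.
Group A: eel, since 'ee' doubled.
Group A: occur, since 'cc' doubled.
Group B: honey, since no doubled letter.

Group A, Group A, Group B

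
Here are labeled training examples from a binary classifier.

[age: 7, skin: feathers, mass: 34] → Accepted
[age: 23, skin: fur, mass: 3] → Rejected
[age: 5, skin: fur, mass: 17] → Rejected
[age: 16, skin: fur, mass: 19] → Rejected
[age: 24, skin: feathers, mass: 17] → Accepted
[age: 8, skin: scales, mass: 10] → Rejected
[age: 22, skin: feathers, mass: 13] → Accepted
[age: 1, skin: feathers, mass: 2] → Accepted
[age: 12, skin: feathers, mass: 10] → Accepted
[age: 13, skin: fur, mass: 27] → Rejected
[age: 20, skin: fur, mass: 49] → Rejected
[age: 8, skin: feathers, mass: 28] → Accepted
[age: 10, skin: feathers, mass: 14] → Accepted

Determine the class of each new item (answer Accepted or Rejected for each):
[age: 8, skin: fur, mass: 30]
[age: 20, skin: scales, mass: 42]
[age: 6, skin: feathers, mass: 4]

The pattern is that an item is 'Accepted' exactly when: skin is feathers.
[age: 8, skin: fur, mass: 30]: Rejected (skin is fur).
[age: 20, skin: scales, mass: 42]: Rejected (skin is scales).
[age: 6, skin: feathers, mass: 4]: Accepted (skin is feathers).

Rejected, Rejected, Accepted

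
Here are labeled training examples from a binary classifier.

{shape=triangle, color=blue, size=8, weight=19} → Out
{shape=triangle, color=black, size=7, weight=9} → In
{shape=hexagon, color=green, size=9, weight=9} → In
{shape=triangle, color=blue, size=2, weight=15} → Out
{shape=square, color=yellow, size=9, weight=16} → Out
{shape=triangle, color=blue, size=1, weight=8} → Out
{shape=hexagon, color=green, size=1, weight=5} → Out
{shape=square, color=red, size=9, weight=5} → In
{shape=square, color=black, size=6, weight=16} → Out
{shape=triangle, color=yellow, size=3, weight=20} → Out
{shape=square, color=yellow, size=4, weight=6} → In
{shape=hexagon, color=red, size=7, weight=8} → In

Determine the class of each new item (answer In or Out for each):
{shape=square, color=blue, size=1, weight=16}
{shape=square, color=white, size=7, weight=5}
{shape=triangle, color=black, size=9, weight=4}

One predicate separates the groups cleanly: weight ≤ 9 AND size ≥ 2.
{shape=square, color=blue, size=1, weight=16}: weight = 16, size = 1, doesn't match → Out. {shape=square, color=white, size=7, weight=5}: weight = 5, size = 7, passes → In. {shape=triangle, color=black, size=9, weight=4}: weight = 4, size = 9, passes → In.

Out, In, In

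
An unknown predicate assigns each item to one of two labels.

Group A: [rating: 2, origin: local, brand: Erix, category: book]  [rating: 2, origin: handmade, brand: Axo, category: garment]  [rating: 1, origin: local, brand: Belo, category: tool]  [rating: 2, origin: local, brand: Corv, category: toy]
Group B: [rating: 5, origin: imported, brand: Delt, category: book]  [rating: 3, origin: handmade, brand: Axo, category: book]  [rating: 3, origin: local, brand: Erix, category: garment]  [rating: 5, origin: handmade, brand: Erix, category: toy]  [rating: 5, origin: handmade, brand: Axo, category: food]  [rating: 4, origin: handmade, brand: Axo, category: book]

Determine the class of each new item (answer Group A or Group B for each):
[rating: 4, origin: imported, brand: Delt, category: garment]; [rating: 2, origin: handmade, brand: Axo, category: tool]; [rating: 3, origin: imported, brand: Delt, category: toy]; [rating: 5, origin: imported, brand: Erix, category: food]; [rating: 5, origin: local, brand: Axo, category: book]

Group B, Group A, Group B, Group B, Group B

One predicate separates the groups cleanly: rating ≤ 2.
[rating: 4, origin: imported, brand: Delt, category: garment]: rating = 4 — fails this test, so Group B.
[rating: 2, origin: handmade, brand: Axo, category: tool]: rating = 2 — checks out, so Group A.
[rating: 3, origin: imported, brand: Delt, category: toy]: rating = 3 — fails this test, so Group B.
[rating: 5, origin: imported, brand: Erix, category: food]: rating = 5 — fails this test, so Group B.
[rating: 5, origin: local, brand: Axo, category: book]: rating = 5 — fails this test, so Group B.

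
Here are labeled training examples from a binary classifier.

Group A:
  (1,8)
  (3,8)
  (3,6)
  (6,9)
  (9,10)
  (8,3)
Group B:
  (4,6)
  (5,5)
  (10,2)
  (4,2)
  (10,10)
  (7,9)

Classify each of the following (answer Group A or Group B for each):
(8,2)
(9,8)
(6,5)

Group B, Group A, Group A

Comparing the two groups points to one rule — sum is odd.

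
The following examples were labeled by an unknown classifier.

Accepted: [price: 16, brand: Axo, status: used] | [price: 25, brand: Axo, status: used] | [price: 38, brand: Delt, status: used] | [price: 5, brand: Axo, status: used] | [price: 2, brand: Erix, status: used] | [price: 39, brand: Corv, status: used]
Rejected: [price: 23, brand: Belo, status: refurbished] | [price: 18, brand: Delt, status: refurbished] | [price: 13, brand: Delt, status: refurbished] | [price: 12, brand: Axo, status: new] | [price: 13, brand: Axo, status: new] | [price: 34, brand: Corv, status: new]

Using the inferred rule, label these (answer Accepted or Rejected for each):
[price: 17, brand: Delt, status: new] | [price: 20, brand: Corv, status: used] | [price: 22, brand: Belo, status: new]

All 'Accepted' examples share one property — status is used — and every 'Rejected' example lacks it.
[price: 17, brand: Delt, status: new]: status is new, doesn't match → Rejected.
[price: 20, brand: Corv, status: used]: status is used, checks out → Accepted.
[price: 22, brand: Belo, status: new]: status is new, doesn't match → Rejected.

Rejected, Accepted, Rejected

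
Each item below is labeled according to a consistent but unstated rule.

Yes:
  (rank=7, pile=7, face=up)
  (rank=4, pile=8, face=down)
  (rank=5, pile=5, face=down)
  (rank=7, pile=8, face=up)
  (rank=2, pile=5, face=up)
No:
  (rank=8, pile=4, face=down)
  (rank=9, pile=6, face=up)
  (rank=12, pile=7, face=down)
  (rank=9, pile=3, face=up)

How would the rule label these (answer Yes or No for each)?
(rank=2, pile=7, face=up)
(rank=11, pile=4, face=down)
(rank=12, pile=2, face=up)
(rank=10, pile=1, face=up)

Yes, No, No, No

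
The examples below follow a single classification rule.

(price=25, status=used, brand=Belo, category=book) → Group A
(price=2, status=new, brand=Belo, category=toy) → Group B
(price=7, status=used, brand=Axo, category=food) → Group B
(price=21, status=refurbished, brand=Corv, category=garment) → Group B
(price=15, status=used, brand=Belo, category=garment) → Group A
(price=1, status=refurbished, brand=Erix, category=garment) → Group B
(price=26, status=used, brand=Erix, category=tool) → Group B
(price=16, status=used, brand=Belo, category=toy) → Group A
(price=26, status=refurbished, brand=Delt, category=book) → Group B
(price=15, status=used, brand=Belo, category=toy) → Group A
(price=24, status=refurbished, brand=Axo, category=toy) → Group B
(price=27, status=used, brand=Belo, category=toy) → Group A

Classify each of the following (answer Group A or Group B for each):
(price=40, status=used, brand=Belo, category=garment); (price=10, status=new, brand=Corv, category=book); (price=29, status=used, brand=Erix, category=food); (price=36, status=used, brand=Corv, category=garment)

Group A, Group B, Group B, Group B

The rule appears to be: brand is Belo AND status is used.
Group A: (price=40, status=used, brand=Belo, category=garment), since brand is Belo, status is used. Group B: (price=10, status=new, brand=Corv, category=book), since brand is Corv, status is new. Group B: (price=29, status=used, brand=Erix, category=food), since brand is Erix, status is used. Group B: (price=36, status=used, brand=Corv, category=garment), since brand is Corv, status is used.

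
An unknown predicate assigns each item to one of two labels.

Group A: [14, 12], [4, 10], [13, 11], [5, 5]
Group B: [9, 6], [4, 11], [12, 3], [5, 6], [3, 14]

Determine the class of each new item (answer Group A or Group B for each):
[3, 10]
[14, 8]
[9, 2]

A rule that fits every label: sum is even — true of each 'Group A' example, false of each 'Group B' one.
[3, 10]: Group B (3+10 = 13). [14, 8]: Group A (14+8 = 22). [9, 2]: Group B (9+2 = 11).

Group B, Group A, Group B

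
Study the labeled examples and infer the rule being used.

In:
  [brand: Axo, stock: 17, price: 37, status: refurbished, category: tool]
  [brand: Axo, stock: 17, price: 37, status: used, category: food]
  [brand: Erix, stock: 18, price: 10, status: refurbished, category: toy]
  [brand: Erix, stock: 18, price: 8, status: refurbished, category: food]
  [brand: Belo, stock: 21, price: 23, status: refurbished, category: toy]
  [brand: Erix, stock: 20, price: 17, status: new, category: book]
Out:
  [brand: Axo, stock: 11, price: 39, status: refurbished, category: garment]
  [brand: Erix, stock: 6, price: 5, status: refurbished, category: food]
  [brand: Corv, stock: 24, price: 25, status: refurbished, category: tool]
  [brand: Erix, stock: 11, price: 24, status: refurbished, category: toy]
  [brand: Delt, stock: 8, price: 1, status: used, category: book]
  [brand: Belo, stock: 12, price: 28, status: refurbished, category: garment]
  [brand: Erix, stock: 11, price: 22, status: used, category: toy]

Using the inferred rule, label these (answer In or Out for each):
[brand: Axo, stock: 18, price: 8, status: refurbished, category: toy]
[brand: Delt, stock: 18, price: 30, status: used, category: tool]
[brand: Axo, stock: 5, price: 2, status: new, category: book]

In, In, Out

The distinguishing property — stock ≥ 17 AND stock ≤ 21 — holds for all the 'In' cases and none of the 'Out' cases.
[brand: Axo, stock: 18, price: 8, status: refurbished, category: toy] — stock = 18, hence In. [brand: Delt, stock: 18, price: 30, status: used, category: tool] — stock = 18, hence In. [brand: Axo, stock: 5, price: 2, status: new, category: book] — stock = 5, hence Out.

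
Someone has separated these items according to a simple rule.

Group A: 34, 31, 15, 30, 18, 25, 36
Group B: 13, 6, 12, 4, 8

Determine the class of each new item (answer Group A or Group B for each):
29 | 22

The classifier is using: at least 15.
29: 29 ≥ 15, fits → Group A.
22: 22 ≥ 15, fits → Group A.

Group A, Group A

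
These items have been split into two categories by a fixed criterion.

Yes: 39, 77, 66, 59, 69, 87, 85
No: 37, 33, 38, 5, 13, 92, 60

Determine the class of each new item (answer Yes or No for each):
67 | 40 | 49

Yes, No, Yes

All 'Yes' examples share one property — digit sum ≥ 12 — and every 'No' example lacks it.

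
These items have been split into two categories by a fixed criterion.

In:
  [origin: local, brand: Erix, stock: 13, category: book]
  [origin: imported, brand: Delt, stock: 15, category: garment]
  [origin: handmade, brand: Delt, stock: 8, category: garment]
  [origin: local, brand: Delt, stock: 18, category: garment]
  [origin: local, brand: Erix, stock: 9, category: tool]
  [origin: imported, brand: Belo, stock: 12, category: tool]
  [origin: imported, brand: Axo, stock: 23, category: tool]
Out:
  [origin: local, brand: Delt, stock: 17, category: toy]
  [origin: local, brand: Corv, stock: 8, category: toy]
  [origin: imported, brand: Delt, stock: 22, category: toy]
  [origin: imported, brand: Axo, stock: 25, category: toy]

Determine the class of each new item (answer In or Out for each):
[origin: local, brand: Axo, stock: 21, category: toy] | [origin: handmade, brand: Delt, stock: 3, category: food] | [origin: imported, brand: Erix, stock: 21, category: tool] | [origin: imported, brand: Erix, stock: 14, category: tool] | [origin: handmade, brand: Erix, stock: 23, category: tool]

'In' ⟺ category is not toy.

Out, In, In, In, In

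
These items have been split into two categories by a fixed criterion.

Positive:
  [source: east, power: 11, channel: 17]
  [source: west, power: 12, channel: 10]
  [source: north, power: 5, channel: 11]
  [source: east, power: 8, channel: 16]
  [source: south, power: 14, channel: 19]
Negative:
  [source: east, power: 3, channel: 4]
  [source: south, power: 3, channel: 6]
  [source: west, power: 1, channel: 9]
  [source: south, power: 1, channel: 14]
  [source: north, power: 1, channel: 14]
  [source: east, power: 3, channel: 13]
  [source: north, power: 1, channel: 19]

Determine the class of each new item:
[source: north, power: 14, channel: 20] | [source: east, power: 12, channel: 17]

A rule that fits every label: power ≥ 5 — true of each 'Positive' example, false of each 'Negative' one.
[source: north, power: 14, channel: 20]: power = 14 — checks out, so Positive. [source: east, power: 12, channel: 17]: power = 12 — checks out, so Positive.

Positive, Positive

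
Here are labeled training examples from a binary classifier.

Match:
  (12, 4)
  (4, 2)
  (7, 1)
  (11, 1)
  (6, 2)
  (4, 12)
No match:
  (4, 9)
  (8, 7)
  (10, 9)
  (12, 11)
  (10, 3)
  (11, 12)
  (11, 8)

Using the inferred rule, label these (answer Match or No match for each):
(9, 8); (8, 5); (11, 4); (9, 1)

No match, No match, No match, Match

All 'Match' examples share one property — sum is even — and every 'No match' example lacks it.
No match: (9, 8), since 9+8 = 17.
No match: (8, 5), since 8+5 = 13.
No match: (11, 4), since 11+4 = 15.
Match: (9, 1), since 9+1 = 10.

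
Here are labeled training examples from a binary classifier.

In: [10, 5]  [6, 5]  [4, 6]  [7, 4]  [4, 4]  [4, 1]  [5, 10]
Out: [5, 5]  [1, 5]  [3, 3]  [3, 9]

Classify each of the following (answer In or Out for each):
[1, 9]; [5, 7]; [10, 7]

The common property of the 'In' items is: product is even. No 'Out' item has it.
[1, 9] → 1·9 = 9 → Out. [5, 7] → 5·7 = 35 → Out. [10, 7] → 10·7 = 70 → In.

Out, Out, In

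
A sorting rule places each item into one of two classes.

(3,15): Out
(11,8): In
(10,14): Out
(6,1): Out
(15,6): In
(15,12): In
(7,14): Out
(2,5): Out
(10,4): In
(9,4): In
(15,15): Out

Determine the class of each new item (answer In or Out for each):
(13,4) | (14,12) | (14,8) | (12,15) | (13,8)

In, In, In, Out, In

The classifier is using: first > second AND second is even.
In: (13,4), since 13 > 4, second 4.
In: (14,12), since 14 > 12, second 12.
In: (14,8), since 14 > 8, second 8.
Out: (12,15), since 12 < 15, second 15.
In: (13,8), since 13 > 8, second 8.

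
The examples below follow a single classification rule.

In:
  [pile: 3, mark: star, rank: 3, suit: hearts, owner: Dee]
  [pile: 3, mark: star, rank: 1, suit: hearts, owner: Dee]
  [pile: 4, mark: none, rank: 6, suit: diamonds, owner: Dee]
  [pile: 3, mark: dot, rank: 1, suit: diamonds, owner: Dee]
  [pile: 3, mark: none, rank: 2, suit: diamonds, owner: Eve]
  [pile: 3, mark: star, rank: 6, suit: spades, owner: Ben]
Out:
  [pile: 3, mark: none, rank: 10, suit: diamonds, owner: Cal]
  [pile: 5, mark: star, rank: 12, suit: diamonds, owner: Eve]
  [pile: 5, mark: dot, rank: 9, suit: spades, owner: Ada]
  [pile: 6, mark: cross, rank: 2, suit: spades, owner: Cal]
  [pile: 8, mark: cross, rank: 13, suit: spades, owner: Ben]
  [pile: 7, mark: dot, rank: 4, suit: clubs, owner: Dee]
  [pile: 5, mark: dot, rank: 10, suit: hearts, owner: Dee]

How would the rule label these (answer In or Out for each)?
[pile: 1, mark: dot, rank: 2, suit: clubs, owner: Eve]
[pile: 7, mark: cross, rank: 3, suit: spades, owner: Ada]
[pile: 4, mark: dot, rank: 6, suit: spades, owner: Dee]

All 'In' examples share one property — pile ≤ 4 AND rank ≤ 6 — and every 'Out' example lacks it.

In, Out, In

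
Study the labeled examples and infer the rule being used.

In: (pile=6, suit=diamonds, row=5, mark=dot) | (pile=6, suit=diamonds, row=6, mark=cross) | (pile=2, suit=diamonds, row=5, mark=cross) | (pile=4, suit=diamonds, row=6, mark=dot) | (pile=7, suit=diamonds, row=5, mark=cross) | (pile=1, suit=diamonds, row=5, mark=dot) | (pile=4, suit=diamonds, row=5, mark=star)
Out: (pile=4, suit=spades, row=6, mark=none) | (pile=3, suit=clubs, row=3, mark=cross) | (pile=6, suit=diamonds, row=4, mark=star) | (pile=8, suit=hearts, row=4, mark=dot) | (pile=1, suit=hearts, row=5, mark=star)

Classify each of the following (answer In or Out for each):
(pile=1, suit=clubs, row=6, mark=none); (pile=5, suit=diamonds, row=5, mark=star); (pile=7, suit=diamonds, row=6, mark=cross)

One predicate separates the groups cleanly: suit is diamonds AND row ≥ 5.
(pile=1, suit=clubs, row=6, mark=none): suit is clubs, row = 6 — doesn't match, so Out. (pile=5, suit=diamonds, row=5, mark=star): suit is diamonds, row = 5 — checks out, so In. (pile=7, suit=diamonds, row=6, mark=cross): suit is diamonds, row = 6 — checks out, so In.

Out, In, In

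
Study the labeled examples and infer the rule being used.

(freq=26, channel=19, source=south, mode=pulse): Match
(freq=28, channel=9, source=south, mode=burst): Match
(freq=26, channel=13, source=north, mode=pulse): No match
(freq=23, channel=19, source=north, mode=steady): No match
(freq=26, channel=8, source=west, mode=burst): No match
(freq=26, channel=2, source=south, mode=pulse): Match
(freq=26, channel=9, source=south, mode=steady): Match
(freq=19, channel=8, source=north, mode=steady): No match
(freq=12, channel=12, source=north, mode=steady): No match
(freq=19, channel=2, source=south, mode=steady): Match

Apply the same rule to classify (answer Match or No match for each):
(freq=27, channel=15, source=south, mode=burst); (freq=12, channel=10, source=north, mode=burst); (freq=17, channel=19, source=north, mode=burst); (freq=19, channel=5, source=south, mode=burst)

The classifier is using: source is south.
(freq=27, channel=15, source=south, mode=burst): source is south, meets the rule → Match. (freq=12, channel=10, source=north, mode=burst): source is north, doesn't match → No match. (freq=17, channel=19, source=north, mode=burst): source is north, doesn't match → No match. (freq=19, channel=5, source=south, mode=burst): source is south, meets the rule → Match.

Match, No match, No match, Match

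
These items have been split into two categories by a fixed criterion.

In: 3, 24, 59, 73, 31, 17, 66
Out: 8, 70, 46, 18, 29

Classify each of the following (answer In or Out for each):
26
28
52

Every 'In' example satisfies: ≡ 3 (mod 7). None of the 'Out' examples do.
26: Out (26 mod 7 = 5). 28: Out (28 mod 7 = 0). 52: In (52 mod 7 = 3).

Out, Out, In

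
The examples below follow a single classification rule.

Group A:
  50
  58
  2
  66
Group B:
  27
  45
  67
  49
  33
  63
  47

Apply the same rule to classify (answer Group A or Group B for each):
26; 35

The classifier is using: even.

Group A, Group B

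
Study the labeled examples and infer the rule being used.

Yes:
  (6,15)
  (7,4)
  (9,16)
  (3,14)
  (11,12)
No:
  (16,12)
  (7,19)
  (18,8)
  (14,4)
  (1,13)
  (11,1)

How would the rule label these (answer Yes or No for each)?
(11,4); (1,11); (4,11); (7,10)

Rule: sum is odd. This holds for each 'Yes' example and fails for each 'No' one.

Yes, No, Yes, Yes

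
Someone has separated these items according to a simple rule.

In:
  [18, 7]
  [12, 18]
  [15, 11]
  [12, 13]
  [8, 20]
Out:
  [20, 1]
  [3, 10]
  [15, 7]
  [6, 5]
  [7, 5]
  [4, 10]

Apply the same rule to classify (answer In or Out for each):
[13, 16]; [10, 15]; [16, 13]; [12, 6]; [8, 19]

The rule appears to be: sum ≥ 25.
[13, 16] → 13+16 = 29 → In.
[10, 15] → 10+15 = 25 → In.
[16, 13] → 16+13 = 29 → In.
[12, 6] → 12+6 = 18 → Out.
[8, 19] → 8+19 = 27 → In.

In, In, In, Out, In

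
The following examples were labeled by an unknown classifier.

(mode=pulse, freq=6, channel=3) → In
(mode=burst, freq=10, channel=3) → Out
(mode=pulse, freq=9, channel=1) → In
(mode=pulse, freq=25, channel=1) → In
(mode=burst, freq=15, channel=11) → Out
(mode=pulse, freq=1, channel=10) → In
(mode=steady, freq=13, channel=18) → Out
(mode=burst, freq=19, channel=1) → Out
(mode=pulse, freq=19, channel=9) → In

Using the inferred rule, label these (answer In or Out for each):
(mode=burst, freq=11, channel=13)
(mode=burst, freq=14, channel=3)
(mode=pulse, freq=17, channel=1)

Out, Out, In

Comparing the two groups points to one rule — mode is pulse.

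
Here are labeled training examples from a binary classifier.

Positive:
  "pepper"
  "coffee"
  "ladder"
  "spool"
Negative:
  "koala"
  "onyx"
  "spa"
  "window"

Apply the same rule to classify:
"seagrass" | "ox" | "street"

Positive, Negative, Positive

Rule: has a double letter. This holds for each 'Positive' example and fails for each 'Negative' one.
"seagrass": 'ss' doubled — meets the rule, so Positive. "ox": no doubled letter — lacks this property, so Negative. "street": 'ee' doubled — meets the rule, so Positive.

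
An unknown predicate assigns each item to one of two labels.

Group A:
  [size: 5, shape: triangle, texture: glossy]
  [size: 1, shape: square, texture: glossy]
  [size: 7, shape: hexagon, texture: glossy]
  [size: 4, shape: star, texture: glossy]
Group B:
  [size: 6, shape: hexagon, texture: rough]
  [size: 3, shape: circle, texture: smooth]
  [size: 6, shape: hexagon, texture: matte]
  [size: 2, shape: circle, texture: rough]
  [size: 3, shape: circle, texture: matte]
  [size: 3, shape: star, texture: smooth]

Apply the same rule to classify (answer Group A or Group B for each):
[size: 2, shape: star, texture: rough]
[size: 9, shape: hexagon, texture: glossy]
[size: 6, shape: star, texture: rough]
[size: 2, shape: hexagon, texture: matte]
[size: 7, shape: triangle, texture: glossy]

Group B, Group A, Group B, Group B, Group A

One predicate separates the groups cleanly: texture is glossy.
[size: 2, shape: star, texture: rough] — texture is rough, hence Group B. [size: 9, shape: hexagon, texture: glossy] — texture is glossy, hence Group A. [size: 6, shape: star, texture: rough] — texture is rough, hence Group B. [size: 2, shape: hexagon, texture: matte] — texture is matte, hence Group B. [size: 7, shape: triangle, texture: glossy] — texture is glossy, hence Group A.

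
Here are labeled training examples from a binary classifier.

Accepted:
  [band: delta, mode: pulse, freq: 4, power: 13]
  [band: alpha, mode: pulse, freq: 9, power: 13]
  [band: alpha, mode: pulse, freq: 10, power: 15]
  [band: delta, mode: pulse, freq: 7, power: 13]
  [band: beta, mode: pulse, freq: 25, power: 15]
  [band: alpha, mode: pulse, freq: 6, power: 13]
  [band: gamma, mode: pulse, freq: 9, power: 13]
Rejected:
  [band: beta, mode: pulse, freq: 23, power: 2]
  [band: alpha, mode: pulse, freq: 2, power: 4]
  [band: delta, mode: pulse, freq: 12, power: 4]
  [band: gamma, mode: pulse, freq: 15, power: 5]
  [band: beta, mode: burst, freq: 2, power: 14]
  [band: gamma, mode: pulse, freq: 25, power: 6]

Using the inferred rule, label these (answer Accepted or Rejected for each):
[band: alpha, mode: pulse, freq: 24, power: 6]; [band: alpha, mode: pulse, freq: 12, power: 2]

Rejected, Rejected

The common property of the 'Accepted' items is: mode is pulse AND power ≥ 13. No 'Rejected' item has it.
[band: alpha, mode: pulse, freq: 24, power: 6]: mode is pulse, power = 6 — doesn't match, so Rejected.
[band: alpha, mode: pulse, freq: 12, power: 2]: mode is pulse, power = 2 — doesn't match, so Rejected.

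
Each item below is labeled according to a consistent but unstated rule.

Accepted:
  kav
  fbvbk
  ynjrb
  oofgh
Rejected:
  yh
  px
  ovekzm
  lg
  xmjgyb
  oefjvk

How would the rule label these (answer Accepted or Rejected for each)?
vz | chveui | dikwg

The classifier is using: odd length.
vz → length 2 → Rejected.
chveui → length 6 → Rejected.
dikwg → length 5 → Accepted.

Rejected, Rejected, Accepted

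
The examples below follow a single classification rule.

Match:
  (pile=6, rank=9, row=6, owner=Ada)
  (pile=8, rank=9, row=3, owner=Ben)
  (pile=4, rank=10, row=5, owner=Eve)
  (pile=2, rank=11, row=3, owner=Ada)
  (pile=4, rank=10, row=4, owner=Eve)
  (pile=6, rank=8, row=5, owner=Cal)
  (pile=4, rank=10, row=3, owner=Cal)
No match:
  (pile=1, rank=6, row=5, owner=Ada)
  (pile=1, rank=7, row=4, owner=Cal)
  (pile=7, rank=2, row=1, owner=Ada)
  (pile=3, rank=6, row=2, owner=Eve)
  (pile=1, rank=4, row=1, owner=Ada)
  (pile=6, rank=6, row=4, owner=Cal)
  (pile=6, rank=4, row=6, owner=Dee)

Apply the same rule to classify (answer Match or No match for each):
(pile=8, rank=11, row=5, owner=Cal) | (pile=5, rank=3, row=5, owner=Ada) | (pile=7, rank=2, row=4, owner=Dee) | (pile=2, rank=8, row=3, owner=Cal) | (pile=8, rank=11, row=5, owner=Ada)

All 'Match' examples share one property — rank ≥ 8 — and every 'No match' example lacks it.
(pile=8, rank=11, row=5, owner=Cal) — rank = 11, hence Match. (pile=5, rank=3, row=5, owner=Ada) — rank = 3, hence No match. (pile=7, rank=2, row=4, owner=Dee) — rank = 2, hence No match. (pile=2, rank=8, row=3, owner=Cal) — rank = 8, hence Match. (pile=8, rank=11, row=5, owner=Ada) — rank = 11, hence Match.

Match, No match, No match, Match, Match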